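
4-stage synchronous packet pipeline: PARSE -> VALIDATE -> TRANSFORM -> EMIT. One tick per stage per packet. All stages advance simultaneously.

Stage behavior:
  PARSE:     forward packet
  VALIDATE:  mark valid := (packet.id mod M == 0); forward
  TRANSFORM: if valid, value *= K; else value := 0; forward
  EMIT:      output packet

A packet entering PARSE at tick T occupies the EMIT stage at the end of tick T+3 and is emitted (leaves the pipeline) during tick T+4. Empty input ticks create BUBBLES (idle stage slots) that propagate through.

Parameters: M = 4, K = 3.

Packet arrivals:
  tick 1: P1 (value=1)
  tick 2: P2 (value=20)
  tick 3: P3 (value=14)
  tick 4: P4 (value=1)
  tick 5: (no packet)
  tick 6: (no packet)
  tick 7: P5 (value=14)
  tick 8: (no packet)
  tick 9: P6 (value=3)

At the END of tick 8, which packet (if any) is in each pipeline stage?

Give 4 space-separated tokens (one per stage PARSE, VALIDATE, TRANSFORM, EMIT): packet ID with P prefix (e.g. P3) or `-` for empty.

Tick 1: [PARSE:P1(v=1,ok=F), VALIDATE:-, TRANSFORM:-, EMIT:-] out:-; in:P1
Tick 2: [PARSE:P2(v=20,ok=F), VALIDATE:P1(v=1,ok=F), TRANSFORM:-, EMIT:-] out:-; in:P2
Tick 3: [PARSE:P3(v=14,ok=F), VALIDATE:P2(v=20,ok=F), TRANSFORM:P1(v=0,ok=F), EMIT:-] out:-; in:P3
Tick 4: [PARSE:P4(v=1,ok=F), VALIDATE:P3(v=14,ok=F), TRANSFORM:P2(v=0,ok=F), EMIT:P1(v=0,ok=F)] out:-; in:P4
Tick 5: [PARSE:-, VALIDATE:P4(v=1,ok=T), TRANSFORM:P3(v=0,ok=F), EMIT:P2(v=0,ok=F)] out:P1(v=0); in:-
Tick 6: [PARSE:-, VALIDATE:-, TRANSFORM:P4(v=3,ok=T), EMIT:P3(v=0,ok=F)] out:P2(v=0); in:-
Tick 7: [PARSE:P5(v=14,ok=F), VALIDATE:-, TRANSFORM:-, EMIT:P4(v=3,ok=T)] out:P3(v=0); in:P5
Tick 8: [PARSE:-, VALIDATE:P5(v=14,ok=F), TRANSFORM:-, EMIT:-] out:P4(v=3); in:-
At end of tick 8: ['-', 'P5', '-', '-']

Answer: - P5 - -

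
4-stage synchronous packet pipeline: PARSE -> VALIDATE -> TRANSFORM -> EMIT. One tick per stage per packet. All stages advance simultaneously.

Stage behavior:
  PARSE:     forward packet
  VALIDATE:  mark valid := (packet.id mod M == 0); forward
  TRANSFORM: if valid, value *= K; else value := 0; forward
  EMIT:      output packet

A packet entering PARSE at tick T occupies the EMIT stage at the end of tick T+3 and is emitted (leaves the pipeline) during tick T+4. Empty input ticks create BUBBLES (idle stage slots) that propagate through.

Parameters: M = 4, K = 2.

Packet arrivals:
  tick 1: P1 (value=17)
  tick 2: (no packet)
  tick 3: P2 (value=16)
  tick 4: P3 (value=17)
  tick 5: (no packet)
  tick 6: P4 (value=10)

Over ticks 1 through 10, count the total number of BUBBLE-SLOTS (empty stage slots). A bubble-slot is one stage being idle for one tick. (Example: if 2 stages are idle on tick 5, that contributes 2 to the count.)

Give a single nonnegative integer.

Answer: 24

Derivation:
Tick 1: [PARSE:P1(v=17,ok=F), VALIDATE:-, TRANSFORM:-, EMIT:-] out:-; bubbles=3
Tick 2: [PARSE:-, VALIDATE:P1(v=17,ok=F), TRANSFORM:-, EMIT:-] out:-; bubbles=3
Tick 3: [PARSE:P2(v=16,ok=F), VALIDATE:-, TRANSFORM:P1(v=0,ok=F), EMIT:-] out:-; bubbles=2
Tick 4: [PARSE:P3(v=17,ok=F), VALIDATE:P2(v=16,ok=F), TRANSFORM:-, EMIT:P1(v=0,ok=F)] out:-; bubbles=1
Tick 5: [PARSE:-, VALIDATE:P3(v=17,ok=F), TRANSFORM:P2(v=0,ok=F), EMIT:-] out:P1(v=0); bubbles=2
Tick 6: [PARSE:P4(v=10,ok=F), VALIDATE:-, TRANSFORM:P3(v=0,ok=F), EMIT:P2(v=0,ok=F)] out:-; bubbles=1
Tick 7: [PARSE:-, VALIDATE:P4(v=10,ok=T), TRANSFORM:-, EMIT:P3(v=0,ok=F)] out:P2(v=0); bubbles=2
Tick 8: [PARSE:-, VALIDATE:-, TRANSFORM:P4(v=20,ok=T), EMIT:-] out:P3(v=0); bubbles=3
Tick 9: [PARSE:-, VALIDATE:-, TRANSFORM:-, EMIT:P4(v=20,ok=T)] out:-; bubbles=3
Tick 10: [PARSE:-, VALIDATE:-, TRANSFORM:-, EMIT:-] out:P4(v=20); bubbles=4
Total bubble-slots: 24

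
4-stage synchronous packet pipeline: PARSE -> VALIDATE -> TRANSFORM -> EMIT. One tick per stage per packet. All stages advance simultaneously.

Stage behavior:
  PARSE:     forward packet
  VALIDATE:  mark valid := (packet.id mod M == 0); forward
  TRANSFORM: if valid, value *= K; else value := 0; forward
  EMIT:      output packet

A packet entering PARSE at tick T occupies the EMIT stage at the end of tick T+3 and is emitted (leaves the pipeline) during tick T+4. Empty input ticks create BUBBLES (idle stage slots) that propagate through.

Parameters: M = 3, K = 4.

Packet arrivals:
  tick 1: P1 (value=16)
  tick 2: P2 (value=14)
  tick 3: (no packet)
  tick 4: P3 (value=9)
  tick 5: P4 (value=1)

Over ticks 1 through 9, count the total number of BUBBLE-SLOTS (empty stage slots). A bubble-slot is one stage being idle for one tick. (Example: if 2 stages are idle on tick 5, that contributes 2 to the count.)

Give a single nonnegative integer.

Tick 1: [PARSE:P1(v=16,ok=F), VALIDATE:-, TRANSFORM:-, EMIT:-] out:-; bubbles=3
Tick 2: [PARSE:P2(v=14,ok=F), VALIDATE:P1(v=16,ok=F), TRANSFORM:-, EMIT:-] out:-; bubbles=2
Tick 3: [PARSE:-, VALIDATE:P2(v=14,ok=F), TRANSFORM:P1(v=0,ok=F), EMIT:-] out:-; bubbles=2
Tick 4: [PARSE:P3(v=9,ok=F), VALIDATE:-, TRANSFORM:P2(v=0,ok=F), EMIT:P1(v=0,ok=F)] out:-; bubbles=1
Tick 5: [PARSE:P4(v=1,ok=F), VALIDATE:P3(v=9,ok=T), TRANSFORM:-, EMIT:P2(v=0,ok=F)] out:P1(v=0); bubbles=1
Tick 6: [PARSE:-, VALIDATE:P4(v=1,ok=F), TRANSFORM:P3(v=36,ok=T), EMIT:-] out:P2(v=0); bubbles=2
Tick 7: [PARSE:-, VALIDATE:-, TRANSFORM:P4(v=0,ok=F), EMIT:P3(v=36,ok=T)] out:-; bubbles=2
Tick 8: [PARSE:-, VALIDATE:-, TRANSFORM:-, EMIT:P4(v=0,ok=F)] out:P3(v=36); bubbles=3
Tick 9: [PARSE:-, VALIDATE:-, TRANSFORM:-, EMIT:-] out:P4(v=0); bubbles=4
Total bubble-slots: 20

Answer: 20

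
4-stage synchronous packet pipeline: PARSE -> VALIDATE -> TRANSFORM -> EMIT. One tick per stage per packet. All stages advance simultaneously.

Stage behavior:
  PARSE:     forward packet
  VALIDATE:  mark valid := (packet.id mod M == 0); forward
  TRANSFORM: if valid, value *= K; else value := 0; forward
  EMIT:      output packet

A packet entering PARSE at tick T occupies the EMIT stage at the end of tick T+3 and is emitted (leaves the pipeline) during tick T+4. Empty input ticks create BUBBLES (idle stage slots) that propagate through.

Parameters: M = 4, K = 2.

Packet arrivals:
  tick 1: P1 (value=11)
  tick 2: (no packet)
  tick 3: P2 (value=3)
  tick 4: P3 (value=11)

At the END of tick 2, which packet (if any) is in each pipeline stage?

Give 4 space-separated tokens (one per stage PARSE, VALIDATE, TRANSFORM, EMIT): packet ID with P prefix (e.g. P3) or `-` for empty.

Answer: - P1 - -

Derivation:
Tick 1: [PARSE:P1(v=11,ok=F), VALIDATE:-, TRANSFORM:-, EMIT:-] out:-; in:P1
Tick 2: [PARSE:-, VALIDATE:P1(v=11,ok=F), TRANSFORM:-, EMIT:-] out:-; in:-
At end of tick 2: ['-', 'P1', '-', '-']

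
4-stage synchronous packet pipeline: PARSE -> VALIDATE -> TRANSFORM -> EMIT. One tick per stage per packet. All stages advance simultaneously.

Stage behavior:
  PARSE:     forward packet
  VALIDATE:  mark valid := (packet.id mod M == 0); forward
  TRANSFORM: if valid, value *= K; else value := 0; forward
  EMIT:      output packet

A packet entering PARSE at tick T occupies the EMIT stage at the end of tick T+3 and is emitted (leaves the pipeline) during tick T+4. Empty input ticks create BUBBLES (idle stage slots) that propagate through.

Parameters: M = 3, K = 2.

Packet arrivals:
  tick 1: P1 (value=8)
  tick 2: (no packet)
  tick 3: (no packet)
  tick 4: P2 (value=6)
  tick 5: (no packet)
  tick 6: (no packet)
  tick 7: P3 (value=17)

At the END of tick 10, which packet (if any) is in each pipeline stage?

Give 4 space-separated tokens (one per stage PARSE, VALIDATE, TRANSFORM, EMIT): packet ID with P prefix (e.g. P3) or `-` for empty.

Answer: - - - P3

Derivation:
Tick 1: [PARSE:P1(v=8,ok=F), VALIDATE:-, TRANSFORM:-, EMIT:-] out:-; in:P1
Tick 2: [PARSE:-, VALIDATE:P1(v=8,ok=F), TRANSFORM:-, EMIT:-] out:-; in:-
Tick 3: [PARSE:-, VALIDATE:-, TRANSFORM:P1(v=0,ok=F), EMIT:-] out:-; in:-
Tick 4: [PARSE:P2(v=6,ok=F), VALIDATE:-, TRANSFORM:-, EMIT:P1(v=0,ok=F)] out:-; in:P2
Tick 5: [PARSE:-, VALIDATE:P2(v=6,ok=F), TRANSFORM:-, EMIT:-] out:P1(v=0); in:-
Tick 6: [PARSE:-, VALIDATE:-, TRANSFORM:P2(v=0,ok=F), EMIT:-] out:-; in:-
Tick 7: [PARSE:P3(v=17,ok=F), VALIDATE:-, TRANSFORM:-, EMIT:P2(v=0,ok=F)] out:-; in:P3
Tick 8: [PARSE:-, VALIDATE:P3(v=17,ok=T), TRANSFORM:-, EMIT:-] out:P2(v=0); in:-
Tick 9: [PARSE:-, VALIDATE:-, TRANSFORM:P3(v=34,ok=T), EMIT:-] out:-; in:-
Tick 10: [PARSE:-, VALIDATE:-, TRANSFORM:-, EMIT:P3(v=34,ok=T)] out:-; in:-
At end of tick 10: ['-', '-', '-', 'P3']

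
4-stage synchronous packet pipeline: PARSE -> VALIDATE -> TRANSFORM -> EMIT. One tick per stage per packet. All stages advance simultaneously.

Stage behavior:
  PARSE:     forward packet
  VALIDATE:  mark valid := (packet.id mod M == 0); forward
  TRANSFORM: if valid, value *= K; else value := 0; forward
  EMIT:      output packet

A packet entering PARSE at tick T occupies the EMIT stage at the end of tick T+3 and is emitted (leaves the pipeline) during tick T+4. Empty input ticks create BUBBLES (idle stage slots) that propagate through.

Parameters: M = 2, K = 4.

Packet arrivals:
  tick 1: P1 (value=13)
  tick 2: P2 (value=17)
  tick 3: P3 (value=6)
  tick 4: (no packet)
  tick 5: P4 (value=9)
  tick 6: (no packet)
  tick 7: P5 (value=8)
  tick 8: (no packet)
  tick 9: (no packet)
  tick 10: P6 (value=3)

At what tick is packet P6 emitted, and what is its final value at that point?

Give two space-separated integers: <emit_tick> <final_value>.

Answer: 14 12

Derivation:
Tick 1: [PARSE:P1(v=13,ok=F), VALIDATE:-, TRANSFORM:-, EMIT:-] out:-; in:P1
Tick 2: [PARSE:P2(v=17,ok=F), VALIDATE:P1(v=13,ok=F), TRANSFORM:-, EMIT:-] out:-; in:P2
Tick 3: [PARSE:P3(v=6,ok=F), VALIDATE:P2(v=17,ok=T), TRANSFORM:P1(v=0,ok=F), EMIT:-] out:-; in:P3
Tick 4: [PARSE:-, VALIDATE:P3(v=6,ok=F), TRANSFORM:P2(v=68,ok=T), EMIT:P1(v=0,ok=F)] out:-; in:-
Tick 5: [PARSE:P4(v=9,ok=F), VALIDATE:-, TRANSFORM:P3(v=0,ok=F), EMIT:P2(v=68,ok=T)] out:P1(v=0); in:P4
Tick 6: [PARSE:-, VALIDATE:P4(v=9,ok=T), TRANSFORM:-, EMIT:P3(v=0,ok=F)] out:P2(v=68); in:-
Tick 7: [PARSE:P5(v=8,ok=F), VALIDATE:-, TRANSFORM:P4(v=36,ok=T), EMIT:-] out:P3(v=0); in:P5
Tick 8: [PARSE:-, VALIDATE:P5(v=8,ok=F), TRANSFORM:-, EMIT:P4(v=36,ok=T)] out:-; in:-
Tick 9: [PARSE:-, VALIDATE:-, TRANSFORM:P5(v=0,ok=F), EMIT:-] out:P4(v=36); in:-
Tick 10: [PARSE:P6(v=3,ok=F), VALIDATE:-, TRANSFORM:-, EMIT:P5(v=0,ok=F)] out:-; in:P6
Tick 11: [PARSE:-, VALIDATE:P6(v=3,ok=T), TRANSFORM:-, EMIT:-] out:P5(v=0); in:-
Tick 12: [PARSE:-, VALIDATE:-, TRANSFORM:P6(v=12,ok=T), EMIT:-] out:-; in:-
Tick 13: [PARSE:-, VALIDATE:-, TRANSFORM:-, EMIT:P6(v=12,ok=T)] out:-; in:-
Tick 14: [PARSE:-, VALIDATE:-, TRANSFORM:-, EMIT:-] out:P6(v=12); in:-
P6: arrives tick 10, valid=True (id=6, id%2=0), emit tick 14, final value 12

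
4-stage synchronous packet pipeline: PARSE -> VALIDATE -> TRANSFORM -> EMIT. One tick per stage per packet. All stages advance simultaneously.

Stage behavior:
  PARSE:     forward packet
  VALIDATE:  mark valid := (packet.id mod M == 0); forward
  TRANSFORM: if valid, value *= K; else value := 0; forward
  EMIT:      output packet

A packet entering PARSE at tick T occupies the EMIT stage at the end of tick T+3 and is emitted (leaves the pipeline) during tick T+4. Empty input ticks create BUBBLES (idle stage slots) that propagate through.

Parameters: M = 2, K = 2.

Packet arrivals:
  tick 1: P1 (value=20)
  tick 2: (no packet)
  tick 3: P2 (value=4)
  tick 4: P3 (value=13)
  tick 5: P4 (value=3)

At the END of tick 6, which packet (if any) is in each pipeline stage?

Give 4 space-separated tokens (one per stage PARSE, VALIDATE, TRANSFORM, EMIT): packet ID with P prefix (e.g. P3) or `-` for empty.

Tick 1: [PARSE:P1(v=20,ok=F), VALIDATE:-, TRANSFORM:-, EMIT:-] out:-; in:P1
Tick 2: [PARSE:-, VALIDATE:P1(v=20,ok=F), TRANSFORM:-, EMIT:-] out:-; in:-
Tick 3: [PARSE:P2(v=4,ok=F), VALIDATE:-, TRANSFORM:P1(v=0,ok=F), EMIT:-] out:-; in:P2
Tick 4: [PARSE:P3(v=13,ok=F), VALIDATE:P2(v=4,ok=T), TRANSFORM:-, EMIT:P1(v=0,ok=F)] out:-; in:P3
Tick 5: [PARSE:P4(v=3,ok=F), VALIDATE:P3(v=13,ok=F), TRANSFORM:P2(v=8,ok=T), EMIT:-] out:P1(v=0); in:P4
Tick 6: [PARSE:-, VALIDATE:P4(v=3,ok=T), TRANSFORM:P3(v=0,ok=F), EMIT:P2(v=8,ok=T)] out:-; in:-
At end of tick 6: ['-', 'P4', 'P3', 'P2']

Answer: - P4 P3 P2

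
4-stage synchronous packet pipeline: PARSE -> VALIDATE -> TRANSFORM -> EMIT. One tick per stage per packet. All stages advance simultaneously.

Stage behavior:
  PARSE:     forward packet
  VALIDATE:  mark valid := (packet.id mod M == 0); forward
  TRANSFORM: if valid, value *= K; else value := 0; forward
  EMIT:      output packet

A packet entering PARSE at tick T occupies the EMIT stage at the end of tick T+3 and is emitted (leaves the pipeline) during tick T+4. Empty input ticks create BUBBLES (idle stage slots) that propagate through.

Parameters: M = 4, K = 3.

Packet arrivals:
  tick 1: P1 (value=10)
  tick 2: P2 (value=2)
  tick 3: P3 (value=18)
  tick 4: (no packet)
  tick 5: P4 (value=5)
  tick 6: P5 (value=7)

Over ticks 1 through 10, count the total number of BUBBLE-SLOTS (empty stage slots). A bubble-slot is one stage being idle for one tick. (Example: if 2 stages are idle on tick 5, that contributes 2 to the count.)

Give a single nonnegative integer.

Answer: 20

Derivation:
Tick 1: [PARSE:P1(v=10,ok=F), VALIDATE:-, TRANSFORM:-, EMIT:-] out:-; bubbles=3
Tick 2: [PARSE:P2(v=2,ok=F), VALIDATE:P1(v=10,ok=F), TRANSFORM:-, EMIT:-] out:-; bubbles=2
Tick 3: [PARSE:P3(v=18,ok=F), VALIDATE:P2(v=2,ok=F), TRANSFORM:P1(v=0,ok=F), EMIT:-] out:-; bubbles=1
Tick 4: [PARSE:-, VALIDATE:P3(v=18,ok=F), TRANSFORM:P2(v=0,ok=F), EMIT:P1(v=0,ok=F)] out:-; bubbles=1
Tick 5: [PARSE:P4(v=5,ok=F), VALIDATE:-, TRANSFORM:P3(v=0,ok=F), EMIT:P2(v=0,ok=F)] out:P1(v=0); bubbles=1
Tick 6: [PARSE:P5(v=7,ok=F), VALIDATE:P4(v=5,ok=T), TRANSFORM:-, EMIT:P3(v=0,ok=F)] out:P2(v=0); bubbles=1
Tick 7: [PARSE:-, VALIDATE:P5(v=7,ok=F), TRANSFORM:P4(v=15,ok=T), EMIT:-] out:P3(v=0); bubbles=2
Tick 8: [PARSE:-, VALIDATE:-, TRANSFORM:P5(v=0,ok=F), EMIT:P4(v=15,ok=T)] out:-; bubbles=2
Tick 9: [PARSE:-, VALIDATE:-, TRANSFORM:-, EMIT:P5(v=0,ok=F)] out:P4(v=15); bubbles=3
Tick 10: [PARSE:-, VALIDATE:-, TRANSFORM:-, EMIT:-] out:P5(v=0); bubbles=4
Total bubble-slots: 20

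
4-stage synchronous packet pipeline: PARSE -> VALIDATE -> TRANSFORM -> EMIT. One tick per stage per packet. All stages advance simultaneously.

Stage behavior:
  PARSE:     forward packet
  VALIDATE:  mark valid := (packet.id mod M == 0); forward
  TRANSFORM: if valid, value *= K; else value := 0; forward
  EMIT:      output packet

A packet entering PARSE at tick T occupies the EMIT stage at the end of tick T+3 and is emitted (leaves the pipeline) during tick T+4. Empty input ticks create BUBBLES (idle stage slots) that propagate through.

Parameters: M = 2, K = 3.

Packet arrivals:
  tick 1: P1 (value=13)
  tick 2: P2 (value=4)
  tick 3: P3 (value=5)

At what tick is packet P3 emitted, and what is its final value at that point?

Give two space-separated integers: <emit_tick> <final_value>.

Tick 1: [PARSE:P1(v=13,ok=F), VALIDATE:-, TRANSFORM:-, EMIT:-] out:-; in:P1
Tick 2: [PARSE:P2(v=4,ok=F), VALIDATE:P1(v=13,ok=F), TRANSFORM:-, EMIT:-] out:-; in:P2
Tick 3: [PARSE:P3(v=5,ok=F), VALIDATE:P2(v=4,ok=T), TRANSFORM:P1(v=0,ok=F), EMIT:-] out:-; in:P3
Tick 4: [PARSE:-, VALIDATE:P3(v=5,ok=F), TRANSFORM:P2(v=12,ok=T), EMIT:P1(v=0,ok=F)] out:-; in:-
Tick 5: [PARSE:-, VALIDATE:-, TRANSFORM:P3(v=0,ok=F), EMIT:P2(v=12,ok=T)] out:P1(v=0); in:-
Tick 6: [PARSE:-, VALIDATE:-, TRANSFORM:-, EMIT:P3(v=0,ok=F)] out:P2(v=12); in:-
Tick 7: [PARSE:-, VALIDATE:-, TRANSFORM:-, EMIT:-] out:P3(v=0); in:-
P3: arrives tick 3, valid=False (id=3, id%2=1), emit tick 7, final value 0

Answer: 7 0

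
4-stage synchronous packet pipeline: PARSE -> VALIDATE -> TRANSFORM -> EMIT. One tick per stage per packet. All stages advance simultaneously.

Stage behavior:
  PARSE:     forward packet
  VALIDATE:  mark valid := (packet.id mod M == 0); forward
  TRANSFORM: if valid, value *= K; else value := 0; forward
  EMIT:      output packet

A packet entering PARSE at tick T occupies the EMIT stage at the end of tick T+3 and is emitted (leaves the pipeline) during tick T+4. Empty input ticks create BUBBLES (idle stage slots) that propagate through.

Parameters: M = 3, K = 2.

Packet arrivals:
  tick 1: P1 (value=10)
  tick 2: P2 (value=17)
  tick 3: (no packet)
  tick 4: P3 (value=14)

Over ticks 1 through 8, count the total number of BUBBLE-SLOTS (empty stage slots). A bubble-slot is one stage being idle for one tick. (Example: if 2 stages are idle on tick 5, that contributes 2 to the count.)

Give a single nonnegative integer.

Answer: 20

Derivation:
Tick 1: [PARSE:P1(v=10,ok=F), VALIDATE:-, TRANSFORM:-, EMIT:-] out:-; bubbles=3
Tick 2: [PARSE:P2(v=17,ok=F), VALIDATE:P1(v=10,ok=F), TRANSFORM:-, EMIT:-] out:-; bubbles=2
Tick 3: [PARSE:-, VALIDATE:P2(v=17,ok=F), TRANSFORM:P1(v=0,ok=F), EMIT:-] out:-; bubbles=2
Tick 4: [PARSE:P3(v=14,ok=F), VALIDATE:-, TRANSFORM:P2(v=0,ok=F), EMIT:P1(v=0,ok=F)] out:-; bubbles=1
Tick 5: [PARSE:-, VALIDATE:P3(v=14,ok=T), TRANSFORM:-, EMIT:P2(v=0,ok=F)] out:P1(v=0); bubbles=2
Tick 6: [PARSE:-, VALIDATE:-, TRANSFORM:P3(v=28,ok=T), EMIT:-] out:P2(v=0); bubbles=3
Tick 7: [PARSE:-, VALIDATE:-, TRANSFORM:-, EMIT:P3(v=28,ok=T)] out:-; bubbles=3
Tick 8: [PARSE:-, VALIDATE:-, TRANSFORM:-, EMIT:-] out:P3(v=28); bubbles=4
Total bubble-slots: 20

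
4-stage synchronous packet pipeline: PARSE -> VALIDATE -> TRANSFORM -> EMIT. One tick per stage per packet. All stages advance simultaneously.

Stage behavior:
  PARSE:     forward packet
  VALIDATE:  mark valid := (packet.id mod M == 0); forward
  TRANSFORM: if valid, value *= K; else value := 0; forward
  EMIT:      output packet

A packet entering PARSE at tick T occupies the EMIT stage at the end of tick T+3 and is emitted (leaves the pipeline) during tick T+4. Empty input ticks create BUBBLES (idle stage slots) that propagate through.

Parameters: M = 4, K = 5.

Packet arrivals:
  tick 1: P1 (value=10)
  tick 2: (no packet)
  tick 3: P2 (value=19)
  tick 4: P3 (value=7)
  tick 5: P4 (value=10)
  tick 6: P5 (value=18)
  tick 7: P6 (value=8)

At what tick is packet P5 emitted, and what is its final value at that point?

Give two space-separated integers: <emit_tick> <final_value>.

Answer: 10 0

Derivation:
Tick 1: [PARSE:P1(v=10,ok=F), VALIDATE:-, TRANSFORM:-, EMIT:-] out:-; in:P1
Tick 2: [PARSE:-, VALIDATE:P1(v=10,ok=F), TRANSFORM:-, EMIT:-] out:-; in:-
Tick 3: [PARSE:P2(v=19,ok=F), VALIDATE:-, TRANSFORM:P1(v=0,ok=F), EMIT:-] out:-; in:P2
Tick 4: [PARSE:P3(v=7,ok=F), VALIDATE:P2(v=19,ok=F), TRANSFORM:-, EMIT:P1(v=0,ok=F)] out:-; in:P3
Tick 5: [PARSE:P4(v=10,ok=F), VALIDATE:P3(v=7,ok=F), TRANSFORM:P2(v=0,ok=F), EMIT:-] out:P1(v=0); in:P4
Tick 6: [PARSE:P5(v=18,ok=F), VALIDATE:P4(v=10,ok=T), TRANSFORM:P3(v=0,ok=F), EMIT:P2(v=0,ok=F)] out:-; in:P5
Tick 7: [PARSE:P6(v=8,ok=F), VALIDATE:P5(v=18,ok=F), TRANSFORM:P4(v=50,ok=T), EMIT:P3(v=0,ok=F)] out:P2(v=0); in:P6
Tick 8: [PARSE:-, VALIDATE:P6(v=8,ok=F), TRANSFORM:P5(v=0,ok=F), EMIT:P4(v=50,ok=T)] out:P3(v=0); in:-
Tick 9: [PARSE:-, VALIDATE:-, TRANSFORM:P6(v=0,ok=F), EMIT:P5(v=0,ok=F)] out:P4(v=50); in:-
Tick 10: [PARSE:-, VALIDATE:-, TRANSFORM:-, EMIT:P6(v=0,ok=F)] out:P5(v=0); in:-
Tick 11: [PARSE:-, VALIDATE:-, TRANSFORM:-, EMIT:-] out:P6(v=0); in:-
P5: arrives tick 6, valid=False (id=5, id%4=1), emit tick 10, final value 0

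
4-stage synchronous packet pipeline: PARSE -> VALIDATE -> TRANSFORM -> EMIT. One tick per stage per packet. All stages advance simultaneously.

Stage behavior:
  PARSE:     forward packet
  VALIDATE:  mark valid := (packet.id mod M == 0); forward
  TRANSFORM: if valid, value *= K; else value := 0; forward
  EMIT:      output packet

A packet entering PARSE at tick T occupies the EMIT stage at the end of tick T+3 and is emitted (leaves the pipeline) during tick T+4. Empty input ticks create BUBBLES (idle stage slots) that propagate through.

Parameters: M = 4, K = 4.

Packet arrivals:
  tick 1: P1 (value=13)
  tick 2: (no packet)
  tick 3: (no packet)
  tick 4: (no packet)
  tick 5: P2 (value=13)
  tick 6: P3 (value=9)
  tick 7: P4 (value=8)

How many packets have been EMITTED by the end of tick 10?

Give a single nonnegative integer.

Answer: 3

Derivation:
Tick 1: [PARSE:P1(v=13,ok=F), VALIDATE:-, TRANSFORM:-, EMIT:-] out:-; in:P1
Tick 2: [PARSE:-, VALIDATE:P1(v=13,ok=F), TRANSFORM:-, EMIT:-] out:-; in:-
Tick 3: [PARSE:-, VALIDATE:-, TRANSFORM:P1(v=0,ok=F), EMIT:-] out:-; in:-
Tick 4: [PARSE:-, VALIDATE:-, TRANSFORM:-, EMIT:P1(v=0,ok=F)] out:-; in:-
Tick 5: [PARSE:P2(v=13,ok=F), VALIDATE:-, TRANSFORM:-, EMIT:-] out:P1(v=0); in:P2
Tick 6: [PARSE:P3(v=9,ok=F), VALIDATE:P2(v=13,ok=F), TRANSFORM:-, EMIT:-] out:-; in:P3
Tick 7: [PARSE:P4(v=8,ok=F), VALIDATE:P3(v=9,ok=F), TRANSFORM:P2(v=0,ok=F), EMIT:-] out:-; in:P4
Tick 8: [PARSE:-, VALIDATE:P4(v=8,ok=T), TRANSFORM:P3(v=0,ok=F), EMIT:P2(v=0,ok=F)] out:-; in:-
Tick 9: [PARSE:-, VALIDATE:-, TRANSFORM:P4(v=32,ok=T), EMIT:P3(v=0,ok=F)] out:P2(v=0); in:-
Tick 10: [PARSE:-, VALIDATE:-, TRANSFORM:-, EMIT:P4(v=32,ok=T)] out:P3(v=0); in:-
Emitted by tick 10: ['P1', 'P2', 'P3']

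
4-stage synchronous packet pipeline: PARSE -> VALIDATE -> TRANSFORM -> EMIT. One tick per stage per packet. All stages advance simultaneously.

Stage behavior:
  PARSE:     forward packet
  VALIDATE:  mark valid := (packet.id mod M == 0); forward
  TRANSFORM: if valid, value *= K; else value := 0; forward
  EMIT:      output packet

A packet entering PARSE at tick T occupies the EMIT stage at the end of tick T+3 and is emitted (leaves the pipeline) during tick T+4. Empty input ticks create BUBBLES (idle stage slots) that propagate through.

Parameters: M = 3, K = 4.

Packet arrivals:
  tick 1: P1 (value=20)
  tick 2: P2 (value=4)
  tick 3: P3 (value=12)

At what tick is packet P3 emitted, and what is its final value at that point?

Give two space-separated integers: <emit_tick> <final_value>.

Tick 1: [PARSE:P1(v=20,ok=F), VALIDATE:-, TRANSFORM:-, EMIT:-] out:-; in:P1
Tick 2: [PARSE:P2(v=4,ok=F), VALIDATE:P1(v=20,ok=F), TRANSFORM:-, EMIT:-] out:-; in:P2
Tick 3: [PARSE:P3(v=12,ok=F), VALIDATE:P2(v=4,ok=F), TRANSFORM:P1(v=0,ok=F), EMIT:-] out:-; in:P3
Tick 4: [PARSE:-, VALIDATE:P3(v=12,ok=T), TRANSFORM:P2(v=0,ok=F), EMIT:P1(v=0,ok=F)] out:-; in:-
Tick 5: [PARSE:-, VALIDATE:-, TRANSFORM:P3(v=48,ok=T), EMIT:P2(v=0,ok=F)] out:P1(v=0); in:-
Tick 6: [PARSE:-, VALIDATE:-, TRANSFORM:-, EMIT:P3(v=48,ok=T)] out:P2(v=0); in:-
Tick 7: [PARSE:-, VALIDATE:-, TRANSFORM:-, EMIT:-] out:P3(v=48); in:-
P3: arrives tick 3, valid=True (id=3, id%3=0), emit tick 7, final value 48

Answer: 7 48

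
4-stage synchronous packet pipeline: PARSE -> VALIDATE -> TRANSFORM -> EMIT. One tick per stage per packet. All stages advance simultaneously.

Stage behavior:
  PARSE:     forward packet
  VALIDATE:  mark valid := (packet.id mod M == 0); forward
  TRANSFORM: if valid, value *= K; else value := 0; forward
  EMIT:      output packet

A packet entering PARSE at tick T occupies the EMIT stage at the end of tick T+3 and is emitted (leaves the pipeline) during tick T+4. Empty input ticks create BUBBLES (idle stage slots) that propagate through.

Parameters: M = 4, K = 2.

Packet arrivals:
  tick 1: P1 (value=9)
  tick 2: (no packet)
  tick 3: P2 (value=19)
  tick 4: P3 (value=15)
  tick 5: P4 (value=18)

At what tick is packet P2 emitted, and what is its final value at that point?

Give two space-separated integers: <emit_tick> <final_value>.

Tick 1: [PARSE:P1(v=9,ok=F), VALIDATE:-, TRANSFORM:-, EMIT:-] out:-; in:P1
Tick 2: [PARSE:-, VALIDATE:P1(v=9,ok=F), TRANSFORM:-, EMIT:-] out:-; in:-
Tick 3: [PARSE:P2(v=19,ok=F), VALIDATE:-, TRANSFORM:P1(v=0,ok=F), EMIT:-] out:-; in:P2
Tick 4: [PARSE:P3(v=15,ok=F), VALIDATE:P2(v=19,ok=F), TRANSFORM:-, EMIT:P1(v=0,ok=F)] out:-; in:P3
Tick 5: [PARSE:P4(v=18,ok=F), VALIDATE:P3(v=15,ok=F), TRANSFORM:P2(v=0,ok=F), EMIT:-] out:P1(v=0); in:P4
Tick 6: [PARSE:-, VALIDATE:P4(v=18,ok=T), TRANSFORM:P3(v=0,ok=F), EMIT:P2(v=0,ok=F)] out:-; in:-
Tick 7: [PARSE:-, VALIDATE:-, TRANSFORM:P4(v=36,ok=T), EMIT:P3(v=0,ok=F)] out:P2(v=0); in:-
Tick 8: [PARSE:-, VALIDATE:-, TRANSFORM:-, EMIT:P4(v=36,ok=T)] out:P3(v=0); in:-
Tick 9: [PARSE:-, VALIDATE:-, TRANSFORM:-, EMIT:-] out:P4(v=36); in:-
P2: arrives tick 3, valid=False (id=2, id%4=2), emit tick 7, final value 0

Answer: 7 0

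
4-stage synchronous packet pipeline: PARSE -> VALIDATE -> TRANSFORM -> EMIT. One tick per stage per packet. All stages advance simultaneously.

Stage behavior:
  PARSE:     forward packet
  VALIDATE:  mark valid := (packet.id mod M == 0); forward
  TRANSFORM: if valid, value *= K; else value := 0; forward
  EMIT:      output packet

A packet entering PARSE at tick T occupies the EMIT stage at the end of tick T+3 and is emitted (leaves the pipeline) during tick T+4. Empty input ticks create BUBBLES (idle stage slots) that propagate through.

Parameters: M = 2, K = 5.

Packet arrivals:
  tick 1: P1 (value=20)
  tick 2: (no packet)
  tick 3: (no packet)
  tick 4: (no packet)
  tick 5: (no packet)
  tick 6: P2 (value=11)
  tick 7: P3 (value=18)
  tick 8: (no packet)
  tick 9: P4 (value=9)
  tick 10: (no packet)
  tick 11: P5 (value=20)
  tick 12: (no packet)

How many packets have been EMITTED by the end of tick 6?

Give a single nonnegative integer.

Answer: 1

Derivation:
Tick 1: [PARSE:P1(v=20,ok=F), VALIDATE:-, TRANSFORM:-, EMIT:-] out:-; in:P1
Tick 2: [PARSE:-, VALIDATE:P1(v=20,ok=F), TRANSFORM:-, EMIT:-] out:-; in:-
Tick 3: [PARSE:-, VALIDATE:-, TRANSFORM:P1(v=0,ok=F), EMIT:-] out:-; in:-
Tick 4: [PARSE:-, VALIDATE:-, TRANSFORM:-, EMIT:P1(v=0,ok=F)] out:-; in:-
Tick 5: [PARSE:-, VALIDATE:-, TRANSFORM:-, EMIT:-] out:P1(v=0); in:-
Tick 6: [PARSE:P2(v=11,ok=F), VALIDATE:-, TRANSFORM:-, EMIT:-] out:-; in:P2
Emitted by tick 6: ['P1']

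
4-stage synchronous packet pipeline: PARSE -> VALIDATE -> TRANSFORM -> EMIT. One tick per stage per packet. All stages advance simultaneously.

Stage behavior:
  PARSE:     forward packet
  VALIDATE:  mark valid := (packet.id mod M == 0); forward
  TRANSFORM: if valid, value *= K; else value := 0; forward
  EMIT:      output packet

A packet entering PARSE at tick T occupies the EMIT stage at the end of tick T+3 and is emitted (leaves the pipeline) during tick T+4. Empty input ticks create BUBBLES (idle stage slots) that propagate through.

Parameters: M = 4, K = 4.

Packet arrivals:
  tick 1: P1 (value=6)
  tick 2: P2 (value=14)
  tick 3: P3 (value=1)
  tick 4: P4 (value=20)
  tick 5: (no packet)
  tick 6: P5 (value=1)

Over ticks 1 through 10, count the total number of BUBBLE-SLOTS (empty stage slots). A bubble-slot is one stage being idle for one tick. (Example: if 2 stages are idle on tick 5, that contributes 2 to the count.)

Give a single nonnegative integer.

Tick 1: [PARSE:P1(v=6,ok=F), VALIDATE:-, TRANSFORM:-, EMIT:-] out:-; bubbles=3
Tick 2: [PARSE:P2(v=14,ok=F), VALIDATE:P1(v=6,ok=F), TRANSFORM:-, EMIT:-] out:-; bubbles=2
Tick 3: [PARSE:P3(v=1,ok=F), VALIDATE:P2(v=14,ok=F), TRANSFORM:P1(v=0,ok=F), EMIT:-] out:-; bubbles=1
Tick 4: [PARSE:P4(v=20,ok=F), VALIDATE:P3(v=1,ok=F), TRANSFORM:P2(v=0,ok=F), EMIT:P1(v=0,ok=F)] out:-; bubbles=0
Tick 5: [PARSE:-, VALIDATE:P4(v=20,ok=T), TRANSFORM:P3(v=0,ok=F), EMIT:P2(v=0,ok=F)] out:P1(v=0); bubbles=1
Tick 6: [PARSE:P5(v=1,ok=F), VALIDATE:-, TRANSFORM:P4(v=80,ok=T), EMIT:P3(v=0,ok=F)] out:P2(v=0); bubbles=1
Tick 7: [PARSE:-, VALIDATE:P5(v=1,ok=F), TRANSFORM:-, EMIT:P4(v=80,ok=T)] out:P3(v=0); bubbles=2
Tick 8: [PARSE:-, VALIDATE:-, TRANSFORM:P5(v=0,ok=F), EMIT:-] out:P4(v=80); bubbles=3
Tick 9: [PARSE:-, VALIDATE:-, TRANSFORM:-, EMIT:P5(v=0,ok=F)] out:-; bubbles=3
Tick 10: [PARSE:-, VALIDATE:-, TRANSFORM:-, EMIT:-] out:P5(v=0); bubbles=4
Total bubble-slots: 20

Answer: 20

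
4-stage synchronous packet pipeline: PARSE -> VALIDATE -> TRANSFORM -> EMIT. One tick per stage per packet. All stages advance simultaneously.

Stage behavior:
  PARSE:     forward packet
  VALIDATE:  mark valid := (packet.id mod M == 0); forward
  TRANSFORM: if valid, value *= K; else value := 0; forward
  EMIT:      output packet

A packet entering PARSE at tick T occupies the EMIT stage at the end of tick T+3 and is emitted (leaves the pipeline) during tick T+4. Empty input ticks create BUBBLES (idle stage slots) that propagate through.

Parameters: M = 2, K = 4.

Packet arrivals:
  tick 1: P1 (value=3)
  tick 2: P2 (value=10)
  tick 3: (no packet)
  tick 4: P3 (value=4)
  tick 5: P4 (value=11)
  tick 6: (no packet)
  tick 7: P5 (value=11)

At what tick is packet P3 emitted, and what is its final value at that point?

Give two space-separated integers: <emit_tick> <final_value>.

Answer: 8 0

Derivation:
Tick 1: [PARSE:P1(v=3,ok=F), VALIDATE:-, TRANSFORM:-, EMIT:-] out:-; in:P1
Tick 2: [PARSE:P2(v=10,ok=F), VALIDATE:P1(v=3,ok=F), TRANSFORM:-, EMIT:-] out:-; in:P2
Tick 3: [PARSE:-, VALIDATE:P2(v=10,ok=T), TRANSFORM:P1(v=0,ok=F), EMIT:-] out:-; in:-
Tick 4: [PARSE:P3(v=4,ok=F), VALIDATE:-, TRANSFORM:P2(v=40,ok=T), EMIT:P1(v=0,ok=F)] out:-; in:P3
Tick 5: [PARSE:P4(v=11,ok=F), VALIDATE:P3(v=4,ok=F), TRANSFORM:-, EMIT:P2(v=40,ok=T)] out:P1(v=0); in:P4
Tick 6: [PARSE:-, VALIDATE:P4(v=11,ok=T), TRANSFORM:P3(v=0,ok=F), EMIT:-] out:P2(v=40); in:-
Tick 7: [PARSE:P5(v=11,ok=F), VALIDATE:-, TRANSFORM:P4(v=44,ok=T), EMIT:P3(v=0,ok=F)] out:-; in:P5
Tick 8: [PARSE:-, VALIDATE:P5(v=11,ok=F), TRANSFORM:-, EMIT:P4(v=44,ok=T)] out:P3(v=0); in:-
Tick 9: [PARSE:-, VALIDATE:-, TRANSFORM:P5(v=0,ok=F), EMIT:-] out:P4(v=44); in:-
Tick 10: [PARSE:-, VALIDATE:-, TRANSFORM:-, EMIT:P5(v=0,ok=F)] out:-; in:-
Tick 11: [PARSE:-, VALIDATE:-, TRANSFORM:-, EMIT:-] out:P5(v=0); in:-
P3: arrives tick 4, valid=False (id=3, id%2=1), emit tick 8, final value 0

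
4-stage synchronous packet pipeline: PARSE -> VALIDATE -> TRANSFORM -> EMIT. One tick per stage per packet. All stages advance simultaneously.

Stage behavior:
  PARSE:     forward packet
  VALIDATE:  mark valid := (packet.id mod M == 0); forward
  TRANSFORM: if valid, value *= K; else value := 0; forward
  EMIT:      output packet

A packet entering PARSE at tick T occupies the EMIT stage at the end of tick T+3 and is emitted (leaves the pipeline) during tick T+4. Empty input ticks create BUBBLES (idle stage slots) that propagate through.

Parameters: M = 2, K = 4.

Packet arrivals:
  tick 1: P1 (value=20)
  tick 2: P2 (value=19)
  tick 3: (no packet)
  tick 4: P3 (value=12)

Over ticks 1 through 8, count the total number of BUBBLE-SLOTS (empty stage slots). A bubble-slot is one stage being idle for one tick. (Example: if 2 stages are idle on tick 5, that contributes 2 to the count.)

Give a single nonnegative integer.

Answer: 20

Derivation:
Tick 1: [PARSE:P1(v=20,ok=F), VALIDATE:-, TRANSFORM:-, EMIT:-] out:-; bubbles=3
Tick 2: [PARSE:P2(v=19,ok=F), VALIDATE:P1(v=20,ok=F), TRANSFORM:-, EMIT:-] out:-; bubbles=2
Tick 3: [PARSE:-, VALIDATE:P2(v=19,ok=T), TRANSFORM:P1(v=0,ok=F), EMIT:-] out:-; bubbles=2
Tick 4: [PARSE:P3(v=12,ok=F), VALIDATE:-, TRANSFORM:P2(v=76,ok=T), EMIT:P1(v=0,ok=F)] out:-; bubbles=1
Tick 5: [PARSE:-, VALIDATE:P3(v=12,ok=F), TRANSFORM:-, EMIT:P2(v=76,ok=T)] out:P1(v=0); bubbles=2
Tick 6: [PARSE:-, VALIDATE:-, TRANSFORM:P3(v=0,ok=F), EMIT:-] out:P2(v=76); bubbles=3
Tick 7: [PARSE:-, VALIDATE:-, TRANSFORM:-, EMIT:P3(v=0,ok=F)] out:-; bubbles=3
Tick 8: [PARSE:-, VALIDATE:-, TRANSFORM:-, EMIT:-] out:P3(v=0); bubbles=4
Total bubble-slots: 20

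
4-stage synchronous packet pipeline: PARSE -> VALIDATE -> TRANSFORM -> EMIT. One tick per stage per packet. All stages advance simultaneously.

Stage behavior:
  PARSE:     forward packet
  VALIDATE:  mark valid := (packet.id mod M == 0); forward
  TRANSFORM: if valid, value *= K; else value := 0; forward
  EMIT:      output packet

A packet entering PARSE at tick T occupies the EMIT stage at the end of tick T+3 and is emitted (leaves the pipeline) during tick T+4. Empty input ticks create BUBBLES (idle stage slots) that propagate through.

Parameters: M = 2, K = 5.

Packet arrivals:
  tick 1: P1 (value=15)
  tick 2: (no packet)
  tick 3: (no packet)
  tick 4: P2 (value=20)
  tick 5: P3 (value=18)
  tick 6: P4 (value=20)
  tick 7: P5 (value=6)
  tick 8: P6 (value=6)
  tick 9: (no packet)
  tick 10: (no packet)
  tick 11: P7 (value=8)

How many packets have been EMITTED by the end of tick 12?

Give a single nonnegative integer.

Answer: 6

Derivation:
Tick 1: [PARSE:P1(v=15,ok=F), VALIDATE:-, TRANSFORM:-, EMIT:-] out:-; in:P1
Tick 2: [PARSE:-, VALIDATE:P1(v=15,ok=F), TRANSFORM:-, EMIT:-] out:-; in:-
Tick 3: [PARSE:-, VALIDATE:-, TRANSFORM:P1(v=0,ok=F), EMIT:-] out:-; in:-
Tick 4: [PARSE:P2(v=20,ok=F), VALIDATE:-, TRANSFORM:-, EMIT:P1(v=0,ok=F)] out:-; in:P2
Tick 5: [PARSE:P3(v=18,ok=F), VALIDATE:P2(v=20,ok=T), TRANSFORM:-, EMIT:-] out:P1(v=0); in:P3
Tick 6: [PARSE:P4(v=20,ok=F), VALIDATE:P3(v=18,ok=F), TRANSFORM:P2(v=100,ok=T), EMIT:-] out:-; in:P4
Tick 7: [PARSE:P5(v=6,ok=F), VALIDATE:P4(v=20,ok=T), TRANSFORM:P3(v=0,ok=F), EMIT:P2(v=100,ok=T)] out:-; in:P5
Tick 8: [PARSE:P6(v=6,ok=F), VALIDATE:P5(v=6,ok=F), TRANSFORM:P4(v=100,ok=T), EMIT:P3(v=0,ok=F)] out:P2(v=100); in:P6
Tick 9: [PARSE:-, VALIDATE:P6(v=6,ok=T), TRANSFORM:P5(v=0,ok=F), EMIT:P4(v=100,ok=T)] out:P3(v=0); in:-
Tick 10: [PARSE:-, VALIDATE:-, TRANSFORM:P6(v=30,ok=T), EMIT:P5(v=0,ok=F)] out:P4(v=100); in:-
Tick 11: [PARSE:P7(v=8,ok=F), VALIDATE:-, TRANSFORM:-, EMIT:P6(v=30,ok=T)] out:P5(v=0); in:P7
Tick 12: [PARSE:-, VALIDATE:P7(v=8,ok=F), TRANSFORM:-, EMIT:-] out:P6(v=30); in:-
Emitted by tick 12: ['P1', 'P2', 'P3', 'P4', 'P5', 'P6']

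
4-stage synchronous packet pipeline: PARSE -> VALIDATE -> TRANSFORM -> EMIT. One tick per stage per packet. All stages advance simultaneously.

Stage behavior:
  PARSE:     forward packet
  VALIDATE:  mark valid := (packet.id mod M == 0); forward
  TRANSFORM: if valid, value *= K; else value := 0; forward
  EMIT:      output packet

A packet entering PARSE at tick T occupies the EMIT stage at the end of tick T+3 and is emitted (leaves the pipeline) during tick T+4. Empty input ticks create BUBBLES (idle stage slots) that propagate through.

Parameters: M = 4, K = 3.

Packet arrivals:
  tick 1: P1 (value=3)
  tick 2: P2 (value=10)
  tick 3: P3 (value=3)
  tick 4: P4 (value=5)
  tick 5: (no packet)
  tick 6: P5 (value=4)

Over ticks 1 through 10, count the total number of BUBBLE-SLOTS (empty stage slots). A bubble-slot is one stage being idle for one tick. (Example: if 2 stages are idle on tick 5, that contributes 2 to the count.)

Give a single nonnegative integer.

Answer: 20

Derivation:
Tick 1: [PARSE:P1(v=3,ok=F), VALIDATE:-, TRANSFORM:-, EMIT:-] out:-; bubbles=3
Tick 2: [PARSE:P2(v=10,ok=F), VALIDATE:P1(v=3,ok=F), TRANSFORM:-, EMIT:-] out:-; bubbles=2
Tick 3: [PARSE:P3(v=3,ok=F), VALIDATE:P2(v=10,ok=F), TRANSFORM:P1(v=0,ok=F), EMIT:-] out:-; bubbles=1
Tick 4: [PARSE:P4(v=5,ok=F), VALIDATE:P3(v=3,ok=F), TRANSFORM:P2(v=0,ok=F), EMIT:P1(v=0,ok=F)] out:-; bubbles=0
Tick 5: [PARSE:-, VALIDATE:P4(v=5,ok=T), TRANSFORM:P3(v=0,ok=F), EMIT:P2(v=0,ok=F)] out:P1(v=0); bubbles=1
Tick 6: [PARSE:P5(v=4,ok=F), VALIDATE:-, TRANSFORM:P4(v=15,ok=T), EMIT:P3(v=0,ok=F)] out:P2(v=0); bubbles=1
Tick 7: [PARSE:-, VALIDATE:P5(v=4,ok=F), TRANSFORM:-, EMIT:P4(v=15,ok=T)] out:P3(v=0); bubbles=2
Tick 8: [PARSE:-, VALIDATE:-, TRANSFORM:P5(v=0,ok=F), EMIT:-] out:P4(v=15); bubbles=3
Tick 9: [PARSE:-, VALIDATE:-, TRANSFORM:-, EMIT:P5(v=0,ok=F)] out:-; bubbles=3
Tick 10: [PARSE:-, VALIDATE:-, TRANSFORM:-, EMIT:-] out:P5(v=0); bubbles=4
Total bubble-slots: 20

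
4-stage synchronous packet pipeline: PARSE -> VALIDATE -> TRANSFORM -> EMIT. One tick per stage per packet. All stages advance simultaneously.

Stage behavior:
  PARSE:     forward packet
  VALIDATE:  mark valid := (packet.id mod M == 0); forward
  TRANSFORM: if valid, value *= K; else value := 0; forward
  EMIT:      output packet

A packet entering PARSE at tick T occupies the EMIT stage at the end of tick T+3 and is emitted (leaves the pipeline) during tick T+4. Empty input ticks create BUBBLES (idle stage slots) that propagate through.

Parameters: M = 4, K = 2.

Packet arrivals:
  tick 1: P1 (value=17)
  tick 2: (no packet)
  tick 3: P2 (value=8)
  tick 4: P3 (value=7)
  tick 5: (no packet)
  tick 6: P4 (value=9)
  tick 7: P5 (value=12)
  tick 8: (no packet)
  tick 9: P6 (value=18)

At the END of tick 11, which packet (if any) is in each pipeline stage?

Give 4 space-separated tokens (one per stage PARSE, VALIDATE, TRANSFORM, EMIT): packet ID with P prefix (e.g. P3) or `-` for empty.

Tick 1: [PARSE:P1(v=17,ok=F), VALIDATE:-, TRANSFORM:-, EMIT:-] out:-; in:P1
Tick 2: [PARSE:-, VALIDATE:P1(v=17,ok=F), TRANSFORM:-, EMIT:-] out:-; in:-
Tick 3: [PARSE:P2(v=8,ok=F), VALIDATE:-, TRANSFORM:P1(v=0,ok=F), EMIT:-] out:-; in:P2
Tick 4: [PARSE:P3(v=7,ok=F), VALIDATE:P2(v=8,ok=F), TRANSFORM:-, EMIT:P1(v=0,ok=F)] out:-; in:P3
Tick 5: [PARSE:-, VALIDATE:P3(v=7,ok=F), TRANSFORM:P2(v=0,ok=F), EMIT:-] out:P1(v=0); in:-
Tick 6: [PARSE:P4(v=9,ok=F), VALIDATE:-, TRANSFORM:P3(v=0,ok=F), EMIT:P2(v=0,ok=F)] out:-; in:P4
Tick 7: [PARSE:P5(v=12,ok=F), VALIDATE:P4(v=9,ok=T), TRANSFORM:-, EMIT:P3(v=0,ok=F)] out:P2(v=0); in:P5
Tick 8: [PARSE:-, VALIDATE:P5(v=12,ok=F), TRANSFORM:P4(v=18,ok=T), EMIT:-] out:P3(v=0); in:-
Tick 9: [PARSE:P6(v=18,ok=F), VALIDATE:-, TRANSFORM:P5(v=0,ok=F), EMIT:P4(v=18,ok=T)] out:-; in:P6
Tick 10: [PARSE:-, VALIDATE:P6(v=18,ok=F), TRANSFORM:-, EMIT:P5(v=0,ok=F)] out:P4(v=18); in:-
Tick 11: [PARSE:-, VALIDATE:-, TRANSFORM:P6(v=0,ok=F), EMIT:-] out:P5(v=0); in:-
At end of tick 11: ['-', '-', 'P6', '-']

Answer: - - P6 -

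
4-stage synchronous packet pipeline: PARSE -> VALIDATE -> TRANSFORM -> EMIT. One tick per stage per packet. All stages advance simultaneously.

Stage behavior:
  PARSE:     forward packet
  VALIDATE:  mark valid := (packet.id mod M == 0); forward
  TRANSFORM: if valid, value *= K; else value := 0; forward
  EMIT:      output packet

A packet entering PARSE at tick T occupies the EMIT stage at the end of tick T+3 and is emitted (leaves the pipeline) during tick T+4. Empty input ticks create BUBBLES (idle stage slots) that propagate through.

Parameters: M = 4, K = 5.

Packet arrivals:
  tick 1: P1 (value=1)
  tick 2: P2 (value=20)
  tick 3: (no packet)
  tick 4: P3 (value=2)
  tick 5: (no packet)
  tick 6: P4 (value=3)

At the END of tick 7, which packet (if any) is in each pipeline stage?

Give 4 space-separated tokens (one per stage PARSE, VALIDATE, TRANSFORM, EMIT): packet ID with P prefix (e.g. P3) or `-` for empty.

Tick 1: [PARSE:P1(v=1,ok=F), VALIDATE:-, TRANSFORM:-, EMIT:-] out:-; in:P1
Tick 2: [PARSE:P2(v=20,ok=F), VALIDATE:P1(v=1,ok=F), TRANSFORM:-, EMIT:-] out:-; in:P2
Tick 3: [PARSE:-, VALIDATE:P2(v=20,ok=F), TRANSFORM:P1(v=0,ok=F), EMIT:-] out:-; in:-
Tick 4: [PARSE:P3(v=2,ok=F), VALIDATE:-, TRANSFORM:P2(v=0,ok=F), EMIT:P1(v=0,ok=F)] out:-; in:P3
Tick 5: [PARSE:-, VALIDATE:P3(v=2,ok=F), TRANSFORM:-, EMIT:P2(v=0,ok=F)] out:P1(v=0); in:-
Tick 6: [PARSE:P4(v=3,ok=F), VALIDATE:-, TRANSFORM:P3(v=0,ok=F), EMIT:-] out:P2(v=0); in:P4
Tick 7: [PARSE:-, VALIDATE:P4(v=3,ok=T), TRANSFORM:-, EMIT:P3(v=0,ok=F)] out:-; in:-
At end of tick 7: ['-', 'P4', '-', 'P3']

Answer: - P4 - P3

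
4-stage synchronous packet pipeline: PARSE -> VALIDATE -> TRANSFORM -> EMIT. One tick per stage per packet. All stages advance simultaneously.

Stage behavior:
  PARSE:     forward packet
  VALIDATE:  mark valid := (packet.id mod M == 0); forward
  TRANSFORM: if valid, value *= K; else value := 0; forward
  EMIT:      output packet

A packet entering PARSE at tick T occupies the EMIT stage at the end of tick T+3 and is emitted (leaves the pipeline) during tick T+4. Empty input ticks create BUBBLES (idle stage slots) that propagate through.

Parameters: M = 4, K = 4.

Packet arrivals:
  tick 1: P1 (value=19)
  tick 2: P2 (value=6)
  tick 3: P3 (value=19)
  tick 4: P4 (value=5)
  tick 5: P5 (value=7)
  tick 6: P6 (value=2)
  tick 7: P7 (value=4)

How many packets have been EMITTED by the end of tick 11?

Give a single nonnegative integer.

Tick 1: [PARSE:P1(v=19,ok=F), VALIDATE:-, TRANSFORM:-, EMIT:-] out:-; in:P1
Tick 2: [PARSE:P2(v=6,ok=F), VALIDATE:P1(v=19,ok=F), TRANSFORM:-, EMIT:-] out:-; in:P2
Tick 3: [PARSE:P3(v=19,ok=F), VALIDATE:P2(v=6,ok=F), TRANSFORM:P1(v=0,ok=F), EMIT:-] out:-; in:P3
Tick 4: [PARSE:P4(v=5,ok=F), VALIDATE:P3(v=19,ok=F), TRANSFORM:P2(v=0,ok=F), EMIT:P1(v=0,ok=F)] out:-; in:P4
Tick 5: [PARSE:P5(v=7,ok=F), VALIDATE:P4(v=5,ok=T), TRANSFORM:P3(v=0,ok=F), EMIT:P2(v=0,ok=F)] out:P1(v=0); in:P5
Tick 6: [PARSE:P6(v=2,ok=F), VALIDATE:P5(v=7,ok=F), TRANSFORM:P4(v=20,ok=T), EMIT:P3(v=0,ok=F)] out:P2(v=0); in:P6
Tick 7: [PARSE:P7(v=4,ok=F), VALIDATE:P6(v=2,ok=F), TRANSFORM:P5(v=0,ok=F), EMIT:P4(v=20,ok=T)] out:P3(v=0); in:P7
Tick 8: [PARSE:-, VALIDATE:P7(v=4,ok=F), TRANSFORM:P6(v=0,ok=F), EMIT:P5(v=0,ok=F)] out:P4(v=20); in:-
Tick 9: [PARSE:-, VALIDATE:-, TRANSFORM:P7(v=0,ok=F), EMIT:P6(v=0,ok=F)] out:P5(v=0); in:-
Tick 10: [PARSE:-, VALIDATE:-, TRANSFORM:-, EMIT:P7(v=0,ok=F)] out:P6(v=0); in:-
Tick 11: [PARSE:-, VALIDATE:-, TRANSFORM:-, EMIT:-] out:P7(v=0); in:-
Emitted by tick 11: ['P1', 'P2', 'P3', 'P4', 'P5', 'P6', 'P7']

Answer: 7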